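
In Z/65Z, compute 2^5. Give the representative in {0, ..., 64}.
32

Use repeated squaring. Binary(5) = 101. Walk through the bits of the exponent 5 left-to-right: at each bit after the leading one, square the running value, then multiply by 2 if the bit is 1 (always reducing mod 65):
  bit 1 = 1 (leading): start with 2.
  bit 2 = 0: square 2^2 = 4 (mod 65).
  bit 3 = 1: square 4^2 = 16; bit is 1, so multiply 16·2 = 32 (mod 65).
Final value: 2^5 ≡ 32 (mod 65).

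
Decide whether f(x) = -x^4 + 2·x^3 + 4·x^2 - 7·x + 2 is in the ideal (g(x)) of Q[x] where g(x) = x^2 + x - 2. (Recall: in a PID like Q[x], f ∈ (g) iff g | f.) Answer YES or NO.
YES

In Q[x] the ideal (g) consists of all multiples of g, so f ∈ (g) iff g | f, i.e. iff the remainder of f on division by g is 0. Divide f by g (g is monic, so eliminate the leading term of the running remainder at each step):
  leading term -x^4: subtract (-x^2)·g(x) = -x^4 - x^3 + 2·x^2, leaving 3·x^3 + 2·x^2 - 7·x + 2
  leading term 3·x^3: subtract (3·x)·g(x) = 3·x^3 + 3·x^2 - 6·x, leaving -x^2 - x + 2
  leading term -x^2: subtract (-1)·g(x) = -x^2 - x + 2, leaving 0
The remainder is 0, so f(x) = g(x) · h(x) with h(x) = -x^2 + 3·x - 1. Hence g | f, i.e. f ∈ (g).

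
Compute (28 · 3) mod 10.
Reduce the factors first: 28 ≡ 8 (mod 10), so 28 · 3 ≡ 8 · 3 (mod 10). 8 · 3 = 24. Dividing by 10: 24 = 2·10 + 4. So (28 · 3) mod 10 = 4.

Final answer: 4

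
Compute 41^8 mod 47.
Use repeated squaring. Binary(8) = 1000. Walk through the bits of the exponent 8 left-to-right: at each bit after the leading one, square the running value, then multiply by 41 if the bit is 1 (always reducing mod 47):
  bit 1 = 1 (leading): start with 41.
  bit 2 = 0: square 41^2 = 1681 ≡ 36 (mod 47).
  bit 3 = 0: square 36^2 = 1296 ≡ 27 (mod 47).
  bit 4 = 0: square 27^2 = 729 ≡ 24 (mod 47).
Final value: 41^8 ≡ 24 (mod 47).

Final answer: 24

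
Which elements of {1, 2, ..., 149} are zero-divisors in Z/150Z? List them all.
nonzero zero-divisors of Z/150Z = {2, 3, 4, 5, 6, 8, 9, 10, 12, 14, 15, 16, 18, 20, 21, 22, 24, 25, 26, 27, 28, 30, 32, 33, 34, 35, 36, 38, 39, 40, 42, 44, 45, 46, 48, 50, 51, 52, 54, 55, 56, 57, 58, 60, 62, 63, 64, 65, 66, 68, 69, 70, 72, 74, 75, 76, 78, 80, 81, 82, 84, 85, 86, 87, 88, 90, 92, 93, 94, 95, 96, 98, 99, 100, 102, 104, 105, 106, 108, 110, 111, 112, 114, 115, 116, 117, 118, 120, 122, 123, 124, 125, 126, 128, 129, 130, 132, 134, 135, 136, 138, 140, 141, 142, 144, 145, 146, 147, 148}

An element a ∈ Z/150Z (with a ≠ 0) is a zero-divisor iff gcd(a, 150) > 1 (because a is a unit precisely when gcd(a, n) = 1, and in Z/nZ every nonzero, non-unit element is a zero-divisor). Scan a = 1, ..., 149 and keep those with gcd(a, 150) > 1:
  gcd(2, 150) = 2, gcd(3, 150) = 3, gcd(4, 150) = 2, gcd(5, 150) = 5, gcd(6, 150) = 6, gcd(8, 150) = 2, gcd(9, 150) = 3, gcd(10, 150) = 10, gcd(12, 150) = 6, gcd(14, 150) = 2, gcd(15, 150) = 15, gcd(16, 150) = 2, gcd(18, 150) = 6, gcd(20, 150) = 10, gcd(21, 150) = 3, gcd(22, 150) = 2, gcd(24, 150) = 6, gcd(25, 150) = 25, gcd(26, 150) = 2, gcd(27, 150) = 3, gcd(28, 150) = 2, gcd(30, 150) = 30, gcd(32, 150) = 2, gcd(33, 150) = 3, gcd(34, 150) = 2, gcd(35, 150) = 5, gcd(36, 150) = 6, gcd(38, 150) = 2, gcd(39, 150) = 3, gcd(40, 150) = 10, gcd(42, 150) = 6, gcd(44, 150) = 2, gcd(45, 150) = 15, gcd(46, 150) = 2, gcd(48, 150) = 6, gcd(50, 150) = 50, gcd(51, 150) = 3, gcd(52, 150) = 2, gcd(54, 150) = 6, gcd(55, 150) = 5, gcd(56, 150) = 2, gcd(57, 150) = 3, gcd(58, 150) = 2, gcd(60, 150) = 30, gcd(62, 150) = 2, gcd(63, 150) = 3, gcd(64, 150) = 2, gcd(65, 150) = 5, gcd(66, 150) = 6, gcd(68, 150) = 2, gcd(69, 150) = 3, gcd(70, 150) = 10, gcd(72, 150) = 6, gcd(74, 150) = 2, gcd(75, 150) = 75, gcd(76, 150) = 2, gcd(78, 150) = 6, gcd(80, 150) = 10, gcd(81, 150) = 3, gcd(82, 150) = 2, gcd(84, 150) = 6, gcd(85, 150) = 5, gcd(86, 150) = 2, gcd(87, 150) = 3, gcd(88, 150) = 2, gcd(90, 150) = 30, gcd(92, 150) = 2, gcd(93, 150) = 3, gcd(94, 150) = 2, gcd(95, 150) = 5, gcd(96, 150) = 6, gcd(98, 150) = 2, gcd(99, 150) = 3, gcd(100, 150) = 50, gcd(102, 150) = 6, gcd(104, 150) = 2, gcd(105, 150) = 15, gcd(106, 150) = 2, gcd(108, 150) = 6, gcd(110, 150) = 10, gcd(111, 150) = 3, gcd(112, 150) = 2, gcd(114, 150) = 6, gcd(115, 150) = 5, gcd(116, 150) = 2, gcd(117, 150) = 3, gcd(118, 150) = 2, gcd(120, 150) = 30, gcd(122, 150) = 2, gcd(123, 150) = 3, gcd(124, 150) = 2, gcd(125, 150) = 25, gcd(126, 150) = 6, gcd(128, 150) = 2, gcd(129, 150) = 3, gcd(130, 150) = 10, gcd(132, 150) = 6, gcd(134, 150) = 2, gcd(135, 150) = 15, gcd(136, 150) = 2, gcd(138, 150) = 6, gcd(140, 150) = 10, gcd(141, 150) = 3, gcd(142, 150) = 2, gcd(144, 150) = 6, gcd(145, 150) = 5, gcd(146, 150) = 2, gcd(147, 150) = 3, gcd(148, 150) = 2.
All other a ∈ {1, ..., 149} have gcd(a, 150) = 1 and are units. So the nonzero zero-divisors are exactly the 109 values of a appearing in this scan.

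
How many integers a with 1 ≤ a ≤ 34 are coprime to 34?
16

The number of a ∈ {1, ..., 34} with gcd(a, 34) = 1 is by definition Euler's totient φ(34). φ is multiplicative, with φ(p^e) = p^e − p^(e−1). Factorise 34 = 2 · 17. Then
  φ(34) = (2 − 1) · (17 − 1) = 1 · 16 = 16.
So there are 16 such integers.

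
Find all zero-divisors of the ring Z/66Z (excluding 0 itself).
nonzero zero-divisors of Z/66Z = {2, 3, 4, 6, 8, 9, 10, 11, 12, 14, 15, 16, 18, 20, 21, 22, 24, 26, 27, 28, 30, 32, 33, 34, 36, 38, 39, 40, 42, 44, 45, 46, 48, 50, 51, 52, 54, 55, 56, 57, 58, 60, 62, 63, 64}

An element a ∈ Z/66Z (with a ≠ 0) is a zero-divisor iff gcd(a, 66) > 1 (because a is a unit precisely when gcd(a, n) = 1, and in Z/nZ every nonzero, non-unit element is a zero-divisor). Scan a = 1, ..., 65 and keep those with gcd(a, 66) > 1:
  gcd(2, 66) = 2, gcd(3, 66) = 3, gcd(4, 66) = 2, gcd(6, 66) = 6, gcd(8, 66) = 2, gcd(9, 66) = 3, gcd(10, 66) = 2, gcd(11, 66) = 11, gcd(12, 66) = 6, gcd(14, 66) = 2, gcd(15, 66) = 3, gcd(16, 66) = 2, gcd(18, 66) = 6, gcd(20, 66) = 2, gcd(21, 66) = 3, gcd(22, 66) = 22, gcd(24, 66) = 6, gcd(26, 66) = 2, gcd(27, 66) = 3, gcd(28, 66) = 2, gcd(30, 66) = 6, gcd(32, 66) = 2, gcd(33, 66) = 33, gcd(34, 66) = 2, gcd(36, 66) = 6, gcd(38, 66) = 2, gcd(39, 66) = 3, gcd(40, 66) = 2, gcd(42, 66) = 6, gcd(44, 66) = 22, gcd(45, 66) = 3, gcd(46, 66) = 2, gcd(48, 66) = 6, gcd(50, 66) = 2, gcd(51, 66) = 3, gcd(52, 66) = 2, gcd(54, 66) = 6, gcd(55, 66) = 11, gcd(56, 66) = 2, gcd(57, 66) = 3, gcd(58, 66) = 2, gcd(60, 66) = 6, gcd(62, 66) = 2, gcd(63, 66) = 3, gcd(64, 66) = 2.
All other a ∈ {1, ..., 65} have gcd(a, 66) = 1 and are units. So the nonzero zero-divisors are exactly the 45 values of a appearing in this scan.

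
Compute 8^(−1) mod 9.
Apply the extended Euclidean algorithm to (9, 8), tracking rows (r, s, t) with s·9 + t·8 = r. Each division r_prev = q·r_cur + r_new produces the new row as (previous row) − q·(current row):
  row A: (9, 1, 0)   [1·9 + 0·8 = 9]
  row B: (8, 0, 1)   [0·9 + 1·8 = 8]
  9 = 1·8 + 1   → row C = row A − 1·row B = (1, 1, −1)   [check: 1·9 − 1·8 = 1]
  8 = 8·1 + 0   → remainder 0, stop. gcd = 1 (last nonzero row C).
The gcd is 1, so 8 is invertible mod 9. The last nonzero row gives 1·9 − 1·8 = 1, so t = −1. So 8^(−1) ≡ −1 ≡ 8 (mod 9). Verify: 8 · 8 = 64 ≡ 1 (mod 9). ✓

Final answer: 8^(−1) ≡ 8 (mod 9)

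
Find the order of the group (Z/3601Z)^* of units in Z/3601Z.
(Z/3601Z)^* consists of the classes a with gcd(a, 3601) = 1, so its order is φ(3601). φ is multiplicative, with φ(p^e) = p^e − p^(e−1). Factorise 3601 = 13 · 277. Then
  φ(3601) = (13 − 1) · (277 − 1) = 12 · 276 = 3312.
Thus |(Z/3601Z)^*| = 3312.

Final answer: |(Z/3601Z)^*| = 3312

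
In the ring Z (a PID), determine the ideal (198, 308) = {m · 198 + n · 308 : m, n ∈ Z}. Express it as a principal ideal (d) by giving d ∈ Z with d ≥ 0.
In the PID Z, (a, b) is generated by gcd(a, b). Compute gcd(308, 198) with the extended Euclidean algorithm, tracking rows (r, s, t) with s·308 + t·198 = r:
  row A: (308, 1, 0)   [1·308 + 0·198 = 308]
  row B: (198, 0, 1)   [0·308 + 1·198 = 198]
  308 = 1·198 + 110   → row C = row A − 1·row B = (110, 1, −1)   [check: 1·308 − 1·198 = 110]
  198 = 1·110 + 88   → row D = row B − 1·row C = (88, −1, 2)   [check: −1·308 + 2·198 = 88]
  110 = 1·88 + 22   → row E = row C − 1·row D = (22, 2, −3)   [check: 2·308 − 3·198 = 22]
  88 = 4·22 + 0   → remainder 0, stop. gcd = 22 (last nonzero row E).
So gcd(198, 308) = 22, with Bézout identity 2·308 − 3·198 = 22. Containment (⊇): the Bézout identity exhibits 22 as an element of (198, 308), giving (22) ⊆ (198, 308). Containment (⊆): since 22 | 198 and 22 | 308 (198 = 22·9, 308 = 22·14), every Z-linear combination of 198 and 308 is divisible by 22, so (198, 308) ⊆ (22). Therefore (198, 308) = (22), d = 22.

Final answer: (198, 308) = (22); d = 22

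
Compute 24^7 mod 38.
Use repeated squaring. Binary(7) = 111. Walk through the bits of the exponent 7 left-to-right: at each bit after the leading one, square the running value, then multiply by 24 if the bit is 1 (always reducing mod 38):
  bit 1 = 1 (leading): start with 24.
  bit 2 = 1: square 24^2 = 576 ≡ 6; bit is 1, so multiply 6·24 = 144 ≡ 30 (mod 38).
  bit 3 = 1: square 30^2 = 900 ≡ 26; bit is 1, so multiply 26·24 = 624 ≡ 16 (mod 38).
Final value: 24^7 ≡ 16 (mod 38).

Final answer: 16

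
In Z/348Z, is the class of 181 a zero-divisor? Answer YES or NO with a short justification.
NO

gcd(181, 348) = 1, so 181 is a unit in Z/348Z (it has a multiplicative inverse). A unit cannot be a zero-divisor: if 181·b ≡ 0 then multiplying both sides by 181^(−1) gives b ≡ 0. So 181 is not a zero-divisor.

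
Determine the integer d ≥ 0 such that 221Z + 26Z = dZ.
In the PID Z, (a, b) is generated by gcd(a, b). Compute gcd(221, 26) with the extended Euclidean algorithm, tracking rows (r, s, t) with s·221 + t·26 = r:
  row A: (221, 1, 0)   [1·221 + 0·26 = 221]
  row B: (26, 0, 1)   [0·221 + 1·26 = 26]
  221 = 8·26 + 13   → row C = row A − 8·row B = (13, 1, −8)   [check: 1·221 − 8·26 = 13]
  26 = 2·13 + 0   → remainder 0, stop. gcd = 13 (last nonzero row C).
So gcd(221, 26) = 13, with Bézout identity 1·221 − 8·26 = 13. Containment (⊇): the Bézout identity exhibits 13 as an element of (221, 26), giving (13) ⊆ (221, 26). Containment (⊆): since 13 | 221 and 13 | 26 (221 = 13·17, 26 = 13·2), every Z-linear combination of 221 and 26 is divisible by 13, so (221, 26) ⊆ (13). Therefore (221, 26) = (13), d = 13.

Final answer: (221, 26) = (13); d = 13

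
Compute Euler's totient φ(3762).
φ is multiplicative, with φ(p^e) = p^e − p^(e−1). Factorise 3762 = 2 · 3^2 · 11 · 19. Then
  φ(3762) = (2 − 1) · (3^2 − 3^1) · (11 − 1) · (19 − 1) = 1 · 6 · 10 · 18 = 1080.

Final answer: φ(3762) = 1080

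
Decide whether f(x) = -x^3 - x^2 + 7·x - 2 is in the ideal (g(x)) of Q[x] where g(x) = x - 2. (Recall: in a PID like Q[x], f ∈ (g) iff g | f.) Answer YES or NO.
In Q[x] the ideal (g) consists of all multiples of g, so f ∈ (g) iff g | f, i.e. iff the remainder of f on division by g is 0. Divide f by g (g is monic, so eliminate the leading term of the running remainder at each step):
  leading term -x^3: subtract (-x^2)·g(x) = -x^3 + 2·x^2, leaving -3·x^2 + 7·x - 2
  leading term -3·x^2: subtract (-3·x)·g(x) = -3·x^2 + 6·x, leaving x - 2
  leading term x: subtract (1)·g(x) = x - 2, leaving 0
The remainder is 0, so f(x) = g(x) · h(x) with h(x) = -x^2 - 3·x + 1. Hence g | f, i.e. f ∈ (g).

Final answer: YES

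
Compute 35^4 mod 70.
35

Use repeated squaring. Binary(4) = 100. Walk through the bits of the exponent 4 left-to-right: at each bit after the leading one, square the running value, then multiply by 35 if the bit is 1 (always reducing mod 70):
  bit 1 = 1 (leading): start with 35.
  bit 2 = 0: square 35^2 = 1225 ≡ 35 (mod 70).
  bit 3 = 0: square 35^2 = 1225 ≡ 35 (mod 70).
Final value: 35^4 ≡ 35 (mod 70).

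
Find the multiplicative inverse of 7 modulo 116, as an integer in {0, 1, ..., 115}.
Apply the extended Euclidean algorithm to (116, 7), tracking rows (r, s, t) with s·116 + t·7 = r. Each division r_prev = q·r_cur + r_new produces the new row as (previous row) − q·(current row):
  row A: (116, 1, 0)   [1·116 + 0·7 = 116]
  row B: (7, 0, 1)   [0·116 + 1·7 = 7]
  116 = 16·7 + 4   → row C = row A − 16·row B = (4, 1, −16)   [check: 1·116 − 16·7 = 4]
  7 = 1·4 + 3   → row D = row B − 1·row C = (3, −1, 17)   [check: −1·116 + 17·7 = 3]
  4 = 1·3 + 1   → row E = row C − 1·row D = (1, 2, −33)   [check: 2·116 − 33·7 = 1]
  3 = 3·1 + 0   → remainder 0, stop. gcd = 1 (last nonzero row E).
The gcd is 1, so 7 is invertible mod 116. The last nonzero row gives 2·116 − 33·7 = 1, so t = −33. So 7^(−1) ≡ −33 ≡ 83 (mod 116). Verify: 7 · 83 = 581 ≡ 1 (mod 116). ✓

Final answer: 7^(−1) ≡ 83 (mod 116)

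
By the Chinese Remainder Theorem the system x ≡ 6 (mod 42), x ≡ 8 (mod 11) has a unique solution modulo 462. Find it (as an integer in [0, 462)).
x ≡ 426 (mod 462); the representative in [0, 462) is 426

The moduli 42, 11 are pairwise coprime, so by the CRT there is a unique solution mod 42·11 = 462.
Solve by successive substitution. Start with x ≡ 6 (mod 42).
  Combine with x ≡ 8 (mod 11): write x = 6 + 42·t and require 6 + 42·t ≡ 8 (mod 11), i.e. 42·t ≡ 8 − 6 ≡ 2 (mod 11). Since 42^(−1) ≡ 5 (mod 11) (42 ≡ 9 (mod 11)), t ≡ 5·2 ≡ 10 (mod 11). So x ≡ 6 + 42·10 = 426 (mod 462).
Unique solution in [0, 462): x = 426.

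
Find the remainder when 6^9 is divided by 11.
2

Use repeated squaring. Binary(9) = 1001. Walk through the bits of the exponent 9 left-to-right: at each bit after the leading one, square the running value, then multiply by 6 if the bit is 1 (always reducing mod 11):
  bit 1 = 1 (leading): start with 6.
  bit 2 = 0: square 6^2 = 36 ≡ 3 (mod 11).
  bit 3 = 0: square 3^2 = 9 (mod 11).
  bit 4 = 1: square 9^2 = 81 ≡ 4; bit is 1, so multiply 4·6 = 24 ≡ 2 (mod 11).
Final value: 6^9 ≡ 2 (mod 11).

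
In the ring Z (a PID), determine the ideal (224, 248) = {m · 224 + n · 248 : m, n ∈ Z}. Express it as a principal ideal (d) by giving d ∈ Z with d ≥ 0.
In the PID Z, (a, b) is generated by gcd(a, b). Compute gcd(248, 224) with the extended Euclidean algorithm, tracking rows (r, s, t) with s·248 + t·224 = r:
  row A: (248, 1, 0)   [1·248 + 0·224 = 248]
  row B: (224, 0, 1)   [0·248 + 1·224 = 224]
  248 = 1·224 + 24   → row C = row A − 1·row B = (24, 1, −1)   [check: 1·248 − 1·224 = 24]
  224 = 9·24 + 8   → row D = row B − 9·row C = (8, −9, 10)   [check: −9·248 + 10·224 = 8]
  24 = 3·8 + 0   → remainder 0, stop. gcd = 8 (last nonzero row D).
So gcd(224, 248) = 8, with Bézout identity −9·248 + 10·224 = 8. Containment (⊇): the Bézout identity exhibits 8 as an element of (224, 248), giving (8) ⊆ (224, 248). Containment (⊆): since 8 | 224 and 8 | 248 (224 = 8·28, 248 = 8·31), every Z-linear combination of 224 and 248 is divisible by 8, so (224, 248) ⊆ (8). Therefore (224, 248) = (8), d = 8.

Final answer: (224, 248) = (8); d = 8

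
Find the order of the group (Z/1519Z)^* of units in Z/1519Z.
(Z/1519Z)^* consists of the classes a with gcd(a, 1519) = 1, so its order is φ(1519). φ is multiplicative, with φ(p^e) = p^e − p^(e−1). Factorise 1519 = 7^2 · 31. Then
  φ(1519) = (7^2 − 7^1) · (31 − 1) = 42 · 30 = 1260.
Thus |(Z/1519Z)^*| = 1260.

Final answer: |(Z/1519Z)^*| = 1260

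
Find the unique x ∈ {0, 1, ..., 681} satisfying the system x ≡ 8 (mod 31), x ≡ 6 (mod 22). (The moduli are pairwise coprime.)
The moduli 31, 22 are pairwise coprime, so by the CRT there is a unique solution mod 31·22 = 682.
Solve by successive substitution. Start with x ≡ 8 (mod 31).
  Combine with x ≡ 6 (mod 22): write x = 8 + 31·t and require 8 + 31·t ≡ 6 (mod 22), i.e. 31·t ≡ 6 − 8 ≡ 20 (mod 22). Since 31^(−1) ≡ 5 (mod 22) (31 ≡ 9 (mod 22)), t ≡ 5·20 ≡ 12 (mod 22). So x ≡ 8 + 31·12 = 380 (mod 682).
Unique solution in [0, 682): x = 380.

Final answer: x ≡ 380 (mod 682); the representative in [0, 682) is 380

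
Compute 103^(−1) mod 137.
Apply the extended Euclidean algorithm to (137, 103), tracking rows (r, s, t) with s·137 + t·103 = r. Each division r_prev = q·r_cur + r_new produces the new row as (previous row) − q·(current row):
  row A: (137, 1, 0)   [1·137 + 0·103 = 137]
  row B: (103, 0, 1)   [0·137 + 1·103 = 103]
  137 = 1·103 + 34   → row C = row A − 1·row B = (34, 1, −1)   [check: 1·137 − 1·103 = 34]
  103 = 3·34 + 1   → row D = row B − 3·row C = (1, −3, 4)   [check: −3·137 + 4·103 = 1]
  34 = 34·1 + 0   → remainder 0, stop. gcd = 1 (last nonzero row D).
The gcd is 1, so 103 is invertible mod 137. The last nonzero row gives −3·137 + 4·103 = 1, so t = 4. So 103^(−1) ≡ 4 (mod 137). Verify: 103 · 4 = 412 ≡ 1 (mod 137). ✓

Final answer: 103^(−1) ≡ 4 (mod 137)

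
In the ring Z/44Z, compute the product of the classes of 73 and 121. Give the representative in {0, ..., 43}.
33

Reduce the factors first: 73 ≡ 29, 121 ≡ 33 (mod 44), so 73 · 121 ≡ 29 · 33 (mod 44). 29 · 33 = 957. Dividing by 44: 957 = 21·44 + 33. So (73 · 121) mod 44 = 33.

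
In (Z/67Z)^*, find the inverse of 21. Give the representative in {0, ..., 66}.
Apply the extended Euclidean algorithm to (67, 21), tracking rows (r, s, t) with s·67 + t·21 = r. Each division r_prev = q·r_cur + r_new produces the new row as (previous row) − q·(current row):
  row A: (67, 1, 0)   [1·67 + 0·21 = 67]
  row B: (21, 0, 1)   [0·67 + 1·21 = 21]
  67 = 3·21 + 4   → row C = row A − 3·row B = (4, 1, −3)   [check: 1·67 − 3·21 = 4]
  21 = 5·4 + 1   → row D = row B − 5·row C = (1, −5, 16)   [check: −5·67 + 16·21 = 1]
  4 = 4·1 + 0   → remainder 0, stop. gcd = 1 (last nonzero row D).
The gcd is 1, so 21 is invertible mod 67. The last nonzero row gives −5·67 + 16·21 = 1, so t = 16. So 21^(−1) ≡ 16 (mod 67). Verify: 21 · 16 = 336 ≡ 1 (mod 67). ✓

Final answer: 21^(−1) ≡ 16 (mod 67)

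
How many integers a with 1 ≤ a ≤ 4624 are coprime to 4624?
2176

The number of a ∈ {1, ..., 4624} with gcd(a, 4624) = 1 is by definition Euler's totient φ(4624). φ is multiplicative, with φ(p^e) = p^e − p^(e−1). Factorise 4624 = 2^4 · 17^2. Then
  φ(4624) = (2^4 − 2^3) · (17^2 − 17^1) = 8 · 272 = 2176.
So there are 2176 such integers.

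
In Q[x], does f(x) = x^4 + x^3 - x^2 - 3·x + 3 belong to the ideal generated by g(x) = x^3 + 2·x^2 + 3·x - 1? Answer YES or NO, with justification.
In Q[x] the ideal (g) consists of all multiples of g, so f ∈ (g) iff g | f, i.e. iff the remainder of f on division by g is 0. Divide f by g (g is monic, so eliminate the leading term of the running remainder at each step):
  leading term x^4: subtract (x)·g(x) = x^4 + 2·x^3 + 3·x^2 - x, leaving -x^3 - 4·x^2 - 2·x + 3
  leading term -x^3: subtract (-1)·g(x) = -x^3 - 2·x^2 - 3·x + 1, leaving -2·x^2 + x + 2
The remainder r(x) = -2·x^2 + x + 2 ≠ 0 (and deg r < deg g), so g ∤ f, i.e. f ∉ (g).

Final answer: NO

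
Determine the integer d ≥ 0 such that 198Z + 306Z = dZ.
In the PID Z, (a, b) is generated by gcd(a, b). Compute gcd(306, 198) with the extended Euclidean algorithm, tracking rows (r, s, t) with s·306 + t·198 = r:
  row A: (306, 1, 0)   [1·306 + 0·198 = 306]
  row B: (198, 0, 1)   [0·306 + 1·198 = 198]
  306 = 1·198 + 108   → row C = row A − 1·row B = (108, 1, −1)   [check: 1·306 − 1·198 = 108]
  198 = 1·108 + 90   → row D = row B − 1·row C = (90, −1, 2)   [check: −1·306 + 2·198 = 90]
  108 = 1·90 + 18   → row E = row C − 1·row D = (18, 2, −3)   [check: 2·306 − 3·198 = 18]
  90 = 5·18 + 0   → remainder 0, stop. gcd = 18 (last nonzero row E).
So gcd(198, 306) = 18, with Bézout identity 2·306 − 3·198 = 18. Containment (⊇): the Bézout identity exhibits 18 as an element of (198, 306), giving (18) ⊆ (198, 306). Containment (⊆): since 18 | 198 and 18 | 306 (198 = 18·11, 306 = 18·17), every Z-linear combination of 198 and 306 is divisible by 18, so (198, 306) ⊆ (18). Therefore (198, 306) = (18), d = 18.

Final answer: (198, 306) = (18); d = 18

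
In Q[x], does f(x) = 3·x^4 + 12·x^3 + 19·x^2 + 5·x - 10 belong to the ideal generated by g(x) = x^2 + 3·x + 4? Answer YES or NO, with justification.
NO

In Q[x] the ideal (g) consists of all multiples of g, so f ∈ (g) iff g | f, i.e. iff the remainder of f on division by g is 0. Divide f by g (g is monic, so eliminate the leading term of the running remainder at each step):
  leading term 3·x^4: subtract (3·x^2)·g(x) = 3·x^4 + 9·x^3 + 12·x^2, leaving 3·x^3 + 7·x^2 + 5·x - 10
  leading term 3·x^3: subtract (3·x)·g(x) = 3·x^3 + 9·x^2 + 12·x, leaving -2·x^2 - 7·x - 10
  leading term -2·x^2: subtract (-2)·g(x) = -2·x^2 - 6·x - 8, leaving -x - 2
The remainder r(x) = -x - 2 ≠ 0 (and deg r < deg g), so g ∤ f, i.e. f ∉ (g).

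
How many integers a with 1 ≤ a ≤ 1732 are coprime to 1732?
864

The number of a ∈ {1, ..., 1732} with gcd(a, 1732) = 1 is by definition Euler's totient φ(1732). φ is multiplicative, with φ(p^e) = p^e − p^(e−1). Factorise 1732 = 2^2 · 433. Then
  φ(1732) = (2^2 − 2^1) · (433 − 1) = 2 · 432 = 864.
So there are 864 such integers.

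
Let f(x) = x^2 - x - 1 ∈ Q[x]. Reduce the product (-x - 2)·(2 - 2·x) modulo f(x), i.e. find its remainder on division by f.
First multiply in Q[x] without reducing: a · b = 2·x^2 + 2·x - 4. Now divide by f(x) = x^2 - x - 1, eliminating the leading term at each step:
  leading term 2·x^2: subtract (2)·f(x) = 2·x^2 - 2·x - 2, leaving 4·x - 2
The degree is now < 2, so this is the remainder. Hence a · b ≡ 4·x - 2 in Q[x]/(f).

Final answer: a · b ≡ 4·x - 2 (mod f(x))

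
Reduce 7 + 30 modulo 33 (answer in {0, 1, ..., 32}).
Both summands are already reduced mod 33. 7 + 30 = 37; 37 = 1·33 + 4, so (7 + 30) mod 33 = 4.

Final answer: 4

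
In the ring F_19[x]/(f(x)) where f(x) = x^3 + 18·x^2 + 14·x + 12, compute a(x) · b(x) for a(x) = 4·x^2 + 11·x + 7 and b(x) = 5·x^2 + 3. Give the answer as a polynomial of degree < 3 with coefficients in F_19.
Multiply as integer polynomials: a · b = 20·x^4 + 55·x^3 + 47·x^2 + 33·x + 21. Reducing coefficients mod 19: a · b ≡ x^4 + 17·x^3 + 9·x^2 + 14·x + 2. Now divide by f(x) = x^3 + 18·x^2 + 14·x + 12 in F_19[x], eliminating the leading term at each step:
  leading term x^4: subtract (x)·f(x) = x^4 + 18·x^3 + 14·x^2 + 12·x, leaving 18·x^3 + 14·x^2 + 2·x + 2 (coefficients mod 19)
  leading term 18·x^3: subtract (18)·f(x) = 18·x^3 + x^2 + 5·x + 7, leaving 13·x^2 + 16·x + 14 (coefficients mod 19)
The degree is now < 3, so this is the remainder. Hence a · b ≡ 13·x^2 + 16·x + 14 in F_19[x]/(f).

Final answer: a · b ≡ 13·x^2 + 16·x + 14 (mod f(x))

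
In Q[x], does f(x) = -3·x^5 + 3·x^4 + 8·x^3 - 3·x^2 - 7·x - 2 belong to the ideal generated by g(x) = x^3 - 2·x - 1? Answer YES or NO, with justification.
YES

In Q[x] the ideal (g) consists of all multiples of g, so f ∈ (g) iff g | f, i.e. iff the remainder of f on division by g is 0. Divide f by g (g is monic, so eliminate the leading term of the running remainder at each step):
  leading term -3·x^5: subtract (-3·x^2)·g(x) = -3·x^5 + 6·x^3 + 3·x^2, leaving 3·x^4 + 2·x^3 - 6·x^2 - 7·x - 2
  leading term 3·x^4: subtract (3·x)·g(x) = 3·x^4 - 6·x^2 - 3·x, leaving 2·x^3 - 4·x - 2
  leading term 2·x^3: subtract (2)·g(x) = 2·x^3 - 4·x - 2, leaving 0
The remainder is 0, so f(x) = g(x) · h(x) with h(x) = -3·x^2 + 3·x + 2. Hence g | f, i.e. f ∈ (g).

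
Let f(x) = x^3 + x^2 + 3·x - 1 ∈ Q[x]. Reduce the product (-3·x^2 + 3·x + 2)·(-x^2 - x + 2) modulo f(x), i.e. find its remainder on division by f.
a · b ≡ -17·x^2 + 16·x + 1 (mod f(x))

First multiply in Q[x] without reducing: a · b = 3·x^4 - 11·x^2 + 4·x + 4. Now divide by f(x) = x^3 + x^2 + 3·x - 1, eliminating the leading term at each step:
  leading term 3·x^4: subtract (3·x)·f(x) = 3·x^4 + 3·x^3 + 9·x^2 - 3·x, leaving -3·x^3 - 20·x^2 + 7·x + 4
  leading term -3·x^3: subtract (-3)·f(x) = -3·x^3 - 3·x^2 - 9·x + 3, leaving -17·x^2 + 16·x + 1
The degree is now < 3, so this is the remainder. Hence a · b ≡ -17·x^2 + 16·x + 1 in Q[x]/(f).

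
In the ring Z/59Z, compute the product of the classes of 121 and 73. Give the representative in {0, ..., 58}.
42

Reduce the factors first: 121 ≡ 3, 73 ≡ 14 (mod 59), so 121 · 73 ≡ 3 · 14 (mod 59). 3 · 14 = 42. Dividing by 59: 42 = 0·59 + 42. So (121 · 73) mod 59 = 42.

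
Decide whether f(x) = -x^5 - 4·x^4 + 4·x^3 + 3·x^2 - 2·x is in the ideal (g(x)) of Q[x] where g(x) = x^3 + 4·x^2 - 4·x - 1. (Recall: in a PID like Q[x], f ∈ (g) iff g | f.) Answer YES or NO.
In Q[x] the ideal (g) consists of all multiples of g, so f ∈ (g) iff g | f, i.e. iff the remainder of f on division by g is 0. Divide f by g (g is monic, so eliminate the leading term of the running remainder at each step):
  leading term -x^5: subtract (-x^2)·g(x) = -x^5 - 4·x^4 + 4·x^3 + x^2, leaving 2·x^2 - 2·x
The remainder r(x) = 2·x^2 - 2·x ≠ 0 (and deg r < deg g), so g ∤ f, i.e. f ∉ (g).

Final answer: NO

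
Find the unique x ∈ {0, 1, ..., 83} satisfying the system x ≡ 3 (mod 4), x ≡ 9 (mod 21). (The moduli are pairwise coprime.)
x ≡ 51 (mod 84); the representative in [0, 84) is 51

The moduli 4, 21 are pairwise coprime, so by the CRT there is a unique solution mod 4·21 = 84.
Solve by successive substitution. Start with x ≡ 3 (mod 4).
  Combine with x ≡ 9 (mod 21): write x = 3 + 4·t and require 3 + 4·t ≡ 9 (mod 21), i.e. 4·t ≡ 9 − 3 ≡ 6 (mod 21). Since 4^(−1) ≡ 16 (mod 21), t ≡ 16·6 ≡ 12 (mod 21). So x ≡ 3 + 4·12 = 51 (mod 84).
Unique solution in [0, 84): x = 51.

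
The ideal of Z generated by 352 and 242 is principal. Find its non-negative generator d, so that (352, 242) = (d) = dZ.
In the PID Z, (a, b) is generated by gcd(a, b). Compute gcd(352, 242) with the extended Euclidean algorithm, tracking rows (r, s, t) with s·352 + t·242 = r:
  row A: (352, 1, 0)   [1·352 + 0·242 = 352]
  row B: (242, 0, 1)   [0·352 + 1·242 = 242]
  352 = 1·242 + 110   → row C = row A − 1·row B = (110, 1, −1)   [check: 1·352 − 1·242 = 110]
  242 = 2·110 + 22   → row D = row B − 2·row C = (22, −2, 3)   [check: −2·352 + 3·242 = 22]
  110 = 5·22 + 0   → remainder 0, stop. gcd = 22 (last nonzero row D).
So gcd(352, 242) = 22, with Bézout identity −2·352 + 3·242 = 22. Containment (⊇): the Bézout identity exhibits 22 as an element of (352, 242), giving (22) ⊆ (352, 242). Containment (⊆): since 22 | 352 and 22 | 242 (352 = 22·16, 242 = 22·11), every Z-linear combination of 352 and 242 is divisible by 22, so (352, 242) ⊆ (22). Therefore (352, 242) = (22), d = 22.

Final answer: (352, 242) = (22); d = 22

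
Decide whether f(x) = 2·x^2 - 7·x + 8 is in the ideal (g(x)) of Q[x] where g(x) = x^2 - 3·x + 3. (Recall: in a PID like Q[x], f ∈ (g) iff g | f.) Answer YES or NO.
In Q[x] the ideal (g) consists of all multiples of g, so f ∈ (g) iff g | f, i.e. iff the remainder of f on division by g is 0. Divide f by g (g is monic, so eliminate the leading term of the running remainder at each step):
  leading term 2·x^2: subtract (2)·g(x) = 2·x^2 - 6·x + 6, leaving 2 - x
The remainder r(x) = 2 - x ≠ 0 (and deg r < deg g), so g ∤ f, i.e. f ∉ (g).

Final answer: NO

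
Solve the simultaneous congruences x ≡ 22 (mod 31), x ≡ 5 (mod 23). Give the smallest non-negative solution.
x ≡ 580 (mod 713); the representative in [0, 713) is 580

The moduli 31, 23 are pairwise coprime, so by the CRT there is a unique solution mod 31·23 = 713.
Solve by successive substitution. Start with x ≡ 22 (mod 31).
  Combine with x ≡ 5 (mod 23): write x = 22 + 31·t and require 22 + 31·t ≡ 5 (mod 23), i.e. 31·t ≡ 5 − 22 ≡ 6 (mod 23). Since 31^(−1) ≡ 3 (mod 23) (31 ≡ 8 (mod 23)), t ≡ 3·6 ≡ 18 (mod 23). So x ≡ 22 + 31·18 = 580 (mod 713).
Unique solution in [0, 713): x = 580.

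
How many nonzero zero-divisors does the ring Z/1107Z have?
Z/1107Z has 386 nonzero zero-divisors

In Z/1107Z each nonzero element is either a unit (gcd with 1107 is 1) or a zero-divisor (gcd > 1). The number of units is φ(1107): factorise 1107 = 3^3 · 41, so φ(1107) = (3^3 − 3^2) · (41 − 1) = 18 · 40 = 720. The nonzero elements number 1107 − 1 = 1106. Hence the nonzero zero-divisors number 1106 − 720 = 386.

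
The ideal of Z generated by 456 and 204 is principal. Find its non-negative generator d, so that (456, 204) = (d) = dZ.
(456, 204) = (12); d = 12

In the PID Z, (a, b) is generated by gcd(a, b). Compute gcd(456, 204) with the extended Euclidean algorithm, tracking rows (r, s, t) with s·456 + t·204 = r:
  row A: (456, 1, 0)   [1·456 + 0·204 = 456]
  row B: (204, 0, 1)   [0·456 + 1·204 = 204]
  456 = 2·204 + 48   → row C = row A − 2·row B = (48, 1, −2)   [check: 1·456 − 2·204 = 48]
  204 = 4·48 + 12   → row D = row B − 4·row C = (12, −4, 9)   [check: −4·456 + 9·204 = 12]
  48 = 4·12 + 0   → remainder 0, stop. gcd = 12 (last nonzero row D).
So gcd(456, 204) = 12, with Bézout identity −4·456 + 9·204 = 12. Containment (⊇): the Bézout identity exhibits 12 as an element of (456, 204), giving (12) ⊆ (456, 204). Containment (⊆): since 12 | 456 and 12 | 204 (456 = 12·38, 204 = 12·17), every Z-linear combination of 456 and 204 is divisible by 12, so (456, 204) ⊆ (12). Therefore (456, 204) = (12), d = 12.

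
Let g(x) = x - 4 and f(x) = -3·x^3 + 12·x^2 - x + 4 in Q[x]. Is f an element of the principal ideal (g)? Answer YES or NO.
YES

In Q[x] the ideal (g) consists of all multiples of g, so f ∈ (g) iff g | f, i.e. iff the remainder of f on division by g is 0. Divide f by g (g is monic, so eliminate the leading term of the running remainder at each step):
  leading term -3·x^3: subtract (-3·x^2)·g(x) = -3·x^3 + 12·x^2, leaving 4 - x
  leading term -x: subtract (-1)·g(x) = 4 - x, leaving 0
The remainder is 0, so f(x) = g(x) · h(x) with h(x) = -3·x^2 - 1. Hence g | f, i.e. f ∈ (g).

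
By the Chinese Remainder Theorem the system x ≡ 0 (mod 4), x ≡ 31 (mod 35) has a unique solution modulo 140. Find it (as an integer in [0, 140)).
x ≡ 136 (mod 140); the representative in [0, 140) is 136

The moduli 4, 35 are pairwise coprime, so by the CRT there is a unique solution mod 4·35 = 140.
Solve by successive substitution. Start with x ≡ 0 (mod 4).
  Combine with x ≡ 31 (mod 35): write x = 4·t and require 4·t ≡ 31 (mod 35). Since 4^(−1) ≡ 9 (mod 35), t ≡ 9·31 ≡ 34 (mod 35). So x ≡ 4·34 = 136 (mod 140).
Unique solution in [0, 140): x = 136.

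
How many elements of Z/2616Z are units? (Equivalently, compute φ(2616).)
An element a ∈ Z/2616Z is a unit iff gcd(a, 2616) = 1, so the number of units is φ(2616). φ is multiplicative, with φ(p^e) = p^e − p^(e−1). Factorise 2616 = 2^3 · 3 · 109. Then
  φ(2616) = (2^3 − 2^2) · (3 − 1) · (109 − 1) = 4 · 2 · 108 = 864.

Final answer: Z/2616Z has φ(2616) = 864 units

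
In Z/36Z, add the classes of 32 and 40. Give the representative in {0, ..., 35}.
0

Reduce the summands first: 40 ≡ 4 (mod 36), so 32 + 40 ≡ 32 + 4 (mod 36). 32 + 4 = 36; 36 = 1·36 + 0, so (32 + 40) mod 36 = 0.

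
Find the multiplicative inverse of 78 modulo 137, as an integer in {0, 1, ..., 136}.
Apply the extended Euclidean algorithm to (137, 78), tracking rows (r, s, t) with s·137 + t·78 = r. Each division r_prev = q·r_cur + r_new produces the new row as (previous row) − q·(current row):
  row A: (137, 1, 0)   [1·137 + 0·78 = 137]
  row B: (78, 0, 1)   [0·137 + 1·78 = 78]
  137 = 1·78 + 59   → row C = row A − 1·row B = (59, 1, −1)   [check: 1·137 − 1·78 = 59]
  78 = 1·59 + 19   → row D = row B − 1·row C = (19, −1, 2)   [check: −1·137 + 2·78 = 19]
  59 = 3·19 + 2   → row E = row C − 3·row D = (2, 4, −7)   [check: 4·137 − 7·78 = 2]
  19 = 9·2 + 1   → row F = row D − 9·row E = (1, −37, 65)   [check: −37·137 + 65·78 = 1]
  2 = 2·1 + 0   → remainder 0, stop. gcd = 1 (last nonzero row F).
The gcd is 1, so 78 is invertible mod 137. The last nonzero row gives −37·137 + 65·78 = 1, so t = 65. So 78^(−1) ≡ 65 (mod 137). Verify: 78 · 65 = 5070 ≡ 1 (mod 137). ✓

Final answer: 78^(−1) ≡ 65 (mod 137)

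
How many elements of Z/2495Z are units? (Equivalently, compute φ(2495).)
Z/2495Z has φ(2495) = 1992 units

An element a ∈ Z/2495Z is a unit iff gcd(a, 2495) = 1, so the number of units is φ(2495). φ is multiplicative, with φ(p^e) = p^e − p^(e−1). Factorise 2495 = 5 · 499. Then
  φ(2495) = (5 − 1) · (499 − 1) = 4 · 498 = 1992.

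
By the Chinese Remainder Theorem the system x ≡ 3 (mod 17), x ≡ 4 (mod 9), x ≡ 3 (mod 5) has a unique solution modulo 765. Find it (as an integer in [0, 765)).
x ≡ 598 (mod 765); the representative in [0, 765) is 598

The moduli 17, 9, 5 are pairwise coprime, so by the CRT there is a unique solution mod 17·9·5 = 765.
Solve by successive substitution. Start with x ≡ 3 (mod 17).
  Combine with x ≡ 4 (mod 9): write x = 3 + 17·t and require 3 + 17·t ≡ 4 (mod 9), i.e. 17·t ≡ 4 − 3 ≡ 1 (mod 9). Since 17^(−1) ≡ 8 (mod 9) (17 ≡ 8 (mod 9)), t ≡ 8·1 ≡ 8 (mod 9). So x ≡ 3 + 17·8 = 139 (mod 153).
  Combine with x ≡ 3 (mod 5): write x = 139 + 153·t and require 139 + 153·t ≡ 3 (mod 5), i.e. 153·t ≡ 3 − 139 ≡ 4 (mod 5). Since 153^(−1) ≡ 2 (mod 5) (153 ≡ 3 (mod 5)), t ≡ 2·4 ≡ 3 (mod 5). So x ≡ 139 + 153·3 = 598 (mod 765).
Unique solution in [0, 765): x = 598.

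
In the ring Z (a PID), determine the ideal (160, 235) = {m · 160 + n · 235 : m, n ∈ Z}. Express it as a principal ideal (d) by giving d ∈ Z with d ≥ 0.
(160, 235) = (5); d = 5

In the PID Z, (a, b) is generated by gcd(a, b). Compute gcd(235, 160) with the extended Euclidean algorithm, tracking rows (r, s, t) with s·235 + t·160 = r:
  row A: (235, 1, 0)   [1·235 + 0·160 = 235]
  row B: (160, 0, 1)   [0·235 + 1·160 = 160]
  235 = 1·160 + 75   → row C = row A − 1·row B = (75, 1, −1)   [check: 1·235 − 1·160 = 75]
  160 = 2·75 + 10   → row D = row B − 2·row C = (10, −2, 3)   [check: −2·235 + 3·160 = 10]
  75 = 7·10 + 5   → row E = row C − 7·row D = (5, 15, −22)   [check: 15·235 − 22·160 = 5]
  10 = 2·5 + 0   → remainder 0, stop. gcd = 5 (last nonzero row E).
So gcd(160, 235) = 5, with Bézout identity 15·235 − 22·160 = 5. Containment (⊇): the Bézout identity exhibits 5 as an element of (160, 235), giving (5) ⊆ (160, 235). Containment (⊆): since 5 | 160 and 5 | 235 (160 = 5·32, 235 = 5·47), every Z-linear combination of 160 and 235 is divisible by 5, so (160, 235) ⊆ (5). Therefore (160, 235) = (5), d = 5.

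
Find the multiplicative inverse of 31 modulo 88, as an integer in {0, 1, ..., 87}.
31^(−1) ≡ 71 (mod 88)

Apply the extended Euclidean algorithm to (88, 31), tracking rows (r, s, t) with s·88 + t·31 = r. Each division r_prev = q·r_cur + r_new produces the new row as (previous row) − q·(current row):
  row A: (88, 1, 0)   [1·88 + 0·31 = 88]
  row B: (31, 0, 1)   [0·88 + 1·31 = 31]
  88 = 2·31 + 26   → row C = row A − 2·row B = (26, 1, −2)   [check: 1·88 − 2·31 = 26]
  31 = 1·26 + 5   → row D = row B − 1·row C = (5, −1, 3)   [check: −1·88 + 3·31 = 5]
  26 = 5·5 + 1   → row E = row C − 5·row D = (1, 6, −17)   [check: 6·88 − 17·31 = 1]
  5 = 5·1 + 0   → remainder 0, stop. gcd = 1 (last nonzero row E).
The gcd is 1, so 31 is invertible mod 88. The last nonzero row gives 6·88 − 17·31 = 1, so t = −17. So 31^(−1) ≡ −17 ≡ 71 (mod 88). Verify: 31 · 71 = 2201 ≡ 1 (mod 88). ✓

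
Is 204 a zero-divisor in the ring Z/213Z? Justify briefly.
YES

gcd(204, 213) = 3 > 1, so 204 is not a unit in Z/213Z. In Z/nZ every nonzero non-unit is a zero-divisor: explicitly, take b = 213/gcd = 71 ≠ 0 (mod 213); then 204·71 = 14484 = 68·213, i.e. 204·71 ≡ 0 (mod 213). So 204 is a zero-divisor.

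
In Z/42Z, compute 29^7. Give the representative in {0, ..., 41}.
29

Use repeated squaring. Binary(7) = 111. Walk through the bits of the exponent 7 left-to-right: at each bit after the leading one, square the running value, then multiply by 29 if the bit is 1 (always reducing mod 42):
  bit 1 = 1 (leading): start with 29.
  bit 2 = 1: square 29^2 = 841 ≡ 1; bit is 1, so multiply 1·29 = 29 (mod 42).
  bit 3 = 1: square 29^2 = 841 ≡ 1; bit is 1, so multiply 1·29 = 29 (mod 42).
Final value: 29^7 ≡ 29 (mod 42).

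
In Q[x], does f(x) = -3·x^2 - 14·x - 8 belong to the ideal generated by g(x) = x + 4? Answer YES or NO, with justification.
In Q[x] the ideal (g) consists of all multiples of g, so f ∈ (g) iff g | f, i.e. iff the remainder of f on division by g is 0. Divide f by g (g is monic, so eliminate the leading term of the running remainder at each step):
  leading term -3·x^2: subtract (-3·x)·g(x) = -3·x^2 - 12·x, leaving -2·x - 8
  leading term -2·x: subtract (-2)·g(x) = -2·x - 8, leaving 0
The remainder is 0, so f(x) = g(x) · h(x) with h(x) = -3·x - 2. Hence g | f, i.e. f ∈ (g).

Final answer: YES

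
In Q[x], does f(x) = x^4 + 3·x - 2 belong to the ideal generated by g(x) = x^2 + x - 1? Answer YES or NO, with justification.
YES

In Q[x] the ideal (g) consists of all multiples of g, so f ∈ (g) iff g | f, i.e. iff the remainder of f on division by g is 0. Divide f by g (g is monic, so eliminate the leading term of the running remainder at each step):
  leading term x^4: subtract (x^2)·g(x) = x^4 + x^3 - x^2, leaving -x^3 + x^2 + 3·x - 2
  leading term -x^3: subtract (-x)·g(x) = -x^3 - x^2 + x, leaving 2·x^2 + 2·x - 2
  leading term 2·x^2: subtract (2)·g(x) = 2·x^2 + 2·x - 2, leaving 0
The remainder is 0, so f(x) = g(x) · h(x) with h(x) = x^2 - x + 2. Hence g | f, i.e. f ∈ (g).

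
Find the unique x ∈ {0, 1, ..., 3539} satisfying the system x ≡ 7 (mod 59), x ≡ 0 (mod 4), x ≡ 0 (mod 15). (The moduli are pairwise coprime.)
x ≡ 420 (mod 3540); the representative in [0, 3540) is 420

The moduli 59, 4, 15 are pairwise coprime, so by the CRT there is a unique solution mod 59·4·15 = 3540.
Solve by successive substitution. Start with x ≡ 7 (mod 59).
  Combine with x ≡ 0 (mod 4): write x = 7 + 59·t and require 7 + 59·t ≡ 0 (mod 4), i.e. 59·t ≡ 0 − 7 ≡ 1 (mod 4). Since 59^(−1) ≡ 3 (mod 4) (59 ≡ 3 (mod 4)), t ≡ 3·1 ≡ 3 (mod 4). So x ≡ 7 + 59·3 = 184 (mod 236).
  Combine with x ≡ 0 (mod 15): write x = 184 + 236·t and require 184 + 236·t ≡ 0 (mod 15), i.e. 236·t ≡ 0 − 184 ≡ 11 (mod 15). Since 236^(−1) ≡ 11 (mod 15) (236 ≡ 11 (mod 15)), t ≡ 11·11 ≡ 1 (mod 15). So x ≡ 184 + 236·1 = 420 (mod 3540).
Unique solution in [0, 3540): x = 420.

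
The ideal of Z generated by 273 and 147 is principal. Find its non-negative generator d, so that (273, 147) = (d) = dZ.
(273, 147) = (21); d = 21

In the PID Z, (a, b) is generated by gcd(a, b). Compute gcd(273, 147) with the extended Euclidean algorithm, tracking rows (r, s, t) with s·273 + t·147 = r:
  row A: (273, 1, 0)   [1·273 + 0·147 = 273]
  row B: (147, 0, 1)   [0·273 + 1·147 = 147]
  273 = 1·147 + 126   → row C = row A − 1·row B = (126, 1, −1)   [check: 1·273 − 1·147 = 126]
  147 = 1·126 + 21   → row D = row B − 1·row C = (21, −1, 2)   [check: −1·273 + 2·147 = 21]
  126 = 6·21 + 0   → remainder 0, stop. gcd = 21 (last nonzero row D).
So gcd(273, 147) = 21, with Bézout identity −1·273 + 2·147 = 21. Containment (⊇): the Bézout identity exhibits 21 as an element of (273, 147), giving (21) ⊆ (273, 147). Containment (⊆): since 21 | 273 and 21 | 147 (273 = 21·13, 147 = 21·7), every Z-linear combination of 273 and 147 is divisible by 21, so (273, 147) ⊆ (21). Therefore (273, 147) = (21), d = 21.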